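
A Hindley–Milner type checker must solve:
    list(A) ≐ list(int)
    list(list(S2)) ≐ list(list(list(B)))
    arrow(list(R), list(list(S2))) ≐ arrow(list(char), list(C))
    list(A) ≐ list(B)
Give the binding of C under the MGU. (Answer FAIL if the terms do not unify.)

list(list(int))

Decompose list/1: A ≐ int.
Bind A := int; substituting into the one remaining equation that mentions A gives: list(int) ≐ list(B).
Decompose list/1: list(S2) ≐ list(list(B)).
Decompose list/1: S2 ≐ list(B).
Bind S2 := list(B); substituting into the one remaining equation that mentions S2 gives: arrow(list(R), list(list(list(B)))) ≐ arrow(list(char), list(C)).
Decompose arrow/2: list(R) ≐ list(char),  list(list(list(B))) ≐ list(C).
Decompose list/1: R ≐ char.
Bind R := char; no other remaining equation mentions R.
Decompose list/1: list(list(B)) ≐ C.
Bind C := list(list(B)); no other remaining equation mentions C.
Decompose list/1: int ≐ B.
Bind B := int. Substituting into the earlier bindings gives S2 := list(int), C := list(list(int)).
MGU = { A -> int, S2 -> list(int), R -> char, C -> list(list(int)), B -> int }, so C -> list(list(int)).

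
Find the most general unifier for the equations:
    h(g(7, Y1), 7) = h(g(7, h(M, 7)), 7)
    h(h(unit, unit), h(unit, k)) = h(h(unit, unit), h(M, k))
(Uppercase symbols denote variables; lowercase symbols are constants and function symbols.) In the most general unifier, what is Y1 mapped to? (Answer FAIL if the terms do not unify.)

h(unit, 7)

Decompose h/2: g(7, Y1) = g(7, h(M, 7)),  7 = 7.
Decompose g/2: 7 = 7,  Y1 = h(M, 7).
Delete trivial equation 7 = 7.
Bind Y1 := h(M, 7); no other remaining equation mentions Y1.
Delete trivial equation 7 = 7.
Decompose h/2: h(unit, unit) = h(unit, unit),  h(unit, k) = h(M, k).
Delete trivial equation h(unit, unit) = h(unit, unit).
Decompose h/2: unit = M,  k = k.
Bind M := unit; no other remaining equation mentions M. Substituting into the earlier binding gives Y1 := h(unit, 7).
Delete trivial equation k = k.
MGU = { Y1 ↦ h(unit, 7), M ↦ unit }, so Y1 ↦ h(unit, 7).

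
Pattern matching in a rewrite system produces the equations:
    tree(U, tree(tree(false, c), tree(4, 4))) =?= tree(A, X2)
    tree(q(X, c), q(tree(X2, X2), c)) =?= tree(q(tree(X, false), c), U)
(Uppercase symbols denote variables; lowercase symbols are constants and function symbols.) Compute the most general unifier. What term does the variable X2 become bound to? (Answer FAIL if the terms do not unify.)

FAIL

Decompose tree/2: U =?= A,  tree(tree(false, c), tree(4, 4)) =?= X2.
Bind U := A; substituting into the one remaining equation that mentions U gives: tree(q(X, c), q(tree(X2, X2), c)) =?= tree(q(tree(X, false), c), A).
Bind X2 := tree(tree(false, c), tree(4, 4)); substituting into the remaining equation gives: tree(q(X, c), q(tree(tree(tree(false, c), tree(4, 4)), tree(tree(false, c), tree(4, 4))), c)) =?= tree(q(tree(X, false), c), A).
Decompose tree/2: q(X, c) =?= q(tree(X, false), c),  q(tree(tree(tree(false, c), tree(4, 4)), tree(tree(false, c), tree(4, 4))), c) =?= A.
Decompose q/2: X =?= tree(X, false),  c =?= c.
Occurs check fails: X occurs in tree(X, false); the equation X =?= tree(X, false) has no finite solution.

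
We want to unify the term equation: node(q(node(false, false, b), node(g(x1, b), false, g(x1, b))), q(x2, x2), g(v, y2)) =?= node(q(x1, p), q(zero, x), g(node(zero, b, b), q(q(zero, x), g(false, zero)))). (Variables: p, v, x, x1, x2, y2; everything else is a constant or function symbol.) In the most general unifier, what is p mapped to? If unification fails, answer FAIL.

node(g(node(false, false, b), b), false, g(node(false, false, b), b))

Decompose node/3: q(node(false, false, b), node(g(x1, b), false, g(x1, b))) =?= q(x1, p),  q(x2, x2) =?= q(zero, x),  g(v, y2) =?= g(node(zero, b, b), q(q(zero, x), g(false, zero))).
Decompose q/2: node(false, false, b) =?= x1,  node(g(x1, b), false, g(x1, b)) =?= p.
Bind x1 := node(false, false, b); substituting into the one remaining equation that mentions x1 gives: node(g(node(false, false, b), b), false, g(node(false, false, b), b)) =?= p.
Bind p := node(g(node(false, false, b), b), false, g(node(false, false, b), b)); no other remaining equation mentions p.
Decompose q/2: x2 =?= zero,  x2 =?= x.
Bind x2 := zero; substituting into the one remaining equation that mentions x2 gives: zero =?= x.
Bind x := zero; substituting into the remaining equation gives: g(v, y2) =?= g(node(zero, b, b), q(q(zero, zero), g(false, zero))).
Decompose g/2: v =?= node(zero, b, b),  y2 =?= q(q(zero, zero), g(false, zero)).
Bind v := node(zero, b, b); no other remaining equation mentions v.
Bind y2 := q(q(zero, zero), g(false, zero)).
MGU = { x1 ↦ node(false, false, b), p ↦ node(g(node(false, false, b), b), false, g(node(false, false, b), b)), x2 ↦ zero, x ↦ zero, v ↦ node(zero, b, b), y2 ↦ q(q(zero, zero), g(false, zero)) }, so p ↦ node(g(node(false, false, b), b), false, g(node(false, false, b), b)).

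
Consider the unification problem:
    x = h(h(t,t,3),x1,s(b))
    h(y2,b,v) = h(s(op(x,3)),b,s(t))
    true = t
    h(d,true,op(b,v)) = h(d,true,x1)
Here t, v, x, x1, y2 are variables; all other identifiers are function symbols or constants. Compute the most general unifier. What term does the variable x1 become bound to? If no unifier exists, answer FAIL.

op(b,s(true))

Bind x := h(h(t,t,3),x1,s(b)); substituting into the one remaining equation that mentions x gives: h(y2,b,v) = h(s(op(h(h(t,t,3),x1,s(b)),3)),b,s(t)).
Decompose h/3: y2 = s(op(h(h(t,t,3),x1,s(b)),3)),  b = b,  v = s(t).
Bind y2 := s(op(h(h(t,t,3),x1,s(b)),3)); no other remaining equation mentions y2.
Delete trivial equation b = b.
Bind v := s(t); substituting into the one remaining equation that mentions v gives: h(d,true,op(b,s(t))) = h(d,true,x1).
Bind t := true; substituting into the remaining equation gives: h(d,true,op(b,s(true))) = h(d,true,x1). Substituting into the earlier bindings gives x := h(h(true,true,3),x1,s(b)), y2 := s(op(h(h(true,true,3),x1,s(b)),3)), v := s(true).
Decompose h/3: d = d,  true = true,  op(b,s(true)) = x1.
Delete trivial equation d = d.
Delete trivial equation true = true.
Bind x1 := op(b,s(true)). Substituting into the earlier bindings gives x := h(h(true,true,3),op(b,s(true)),s(b)), y2 := s(op(h(h(true,true,3),op(b,s(true)),s(b)),3)).
MGU = { x -> h(h(true,true,3),op(b,s(true)),s(b)), y2 -> s(op(h(h(true,true,3),op(b,s(true)),s(b)),3)), v -> s(true), t -> true, x1 -> op(b,s(true)) }, so x1 -> op(b,s(true)).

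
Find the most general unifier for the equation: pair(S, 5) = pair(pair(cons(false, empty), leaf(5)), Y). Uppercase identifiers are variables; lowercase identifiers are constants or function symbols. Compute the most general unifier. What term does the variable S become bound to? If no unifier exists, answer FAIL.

pair(cons(false, empty), leaf(5))

Decompose pair/2: S = pair(cons(false, empty), leaf(5)),  5 = Y.
Bind S := pair(cons(false, empty), leaf(5)); no other remaining equation mentions S.
Bind Y := 5.
MGU = { S := pair(cons(false, empty), leaf(5)), Y := 5 }, so S := pair(cons(false, empty), leaf(5)).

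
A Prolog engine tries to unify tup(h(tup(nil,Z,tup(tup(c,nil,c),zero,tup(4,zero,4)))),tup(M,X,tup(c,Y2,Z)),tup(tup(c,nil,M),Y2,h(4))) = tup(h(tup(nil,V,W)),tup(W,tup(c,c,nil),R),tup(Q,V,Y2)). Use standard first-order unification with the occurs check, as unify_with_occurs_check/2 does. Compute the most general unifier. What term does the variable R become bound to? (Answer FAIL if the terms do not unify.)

Decompose tup/3: h(tup(nil,Z,tup(tup(c,nil,c),zero,tup(4,zero,4)))) = h(tup(nil,V,W)),  tup(M,X,tup(c,Y2,Z)) = tup(W,tup(c,c,nil),R),  tup(tup(c,nil,M),Y2,h(4)) = tup(Q,V,Y2).
Decompose h/1: tup(nil,Z,tup(tup(c,nil,c),zero,tup(4,zero,4))) = tup(nil,V,W).
Decompose tup/3: nil = nil,  Z = V,  tup(tup(c,nil,c),zero,tup(4,zero,4)) = W.
Delete trivial equation nil = nil.
Bind Z := V; substituting into the one remaining equation that mentions Z gives: tup(M,X,tup(c,Y2,V)) = tup(W,tup(c,c,nil),R).
Bind W := tup(tup(c,nil,c),zero,tup(4,zero,4)); substituting into the one remaining equation that mentions W gives: tup(M,X,tup(c,Y2,V)) = tup(tup(tup(c,nil,c),zero,tup(4,zero,4)),tup(c,c,nil),R).
Decompose tup/3: M = tup(tup(c,nil,c),zero,tup(4,zero,4)),  X = tup(c,c,nil),  tup(c,Y2,V) = R.
Bind M := tup(tup(c,nil,c),zero,tup(4,zero,4)); substituting into the one remaining equation that mentions M gives: tup(tup(c,nil,tup(tup(c,nil,c),zero,tup(4,zero,4))),Y2,h(4)) = tup(Q,V,Y2).
Bind X := tup(c,c,nil); no other remaining equation mentions X.
Bind R := tup(c,Y2,V); no other remaining equation mentions R.
Decompose tup/3: tup(c,nil,tup(tup(c,nil,c),zero,tup(4,zero,4))) = Q,  Y2 = V,  h(4) = Y2.
Bind Q := tup(c,nil,tup(tup(c,nil,c),zero,tup(4,zero,4))); no other remaining equation mentions Q.
Bind Y2 := V; substituting into the remaining equation gives: h(4) = V. Substituting into the earlier binding gives R := tup(c,V,V).
Bind V := h(4). Substituting into the earlier bindings gives Z := h(4), R := tup(c,h(4),h(4)), Y2 := h(4).
MGU = { Z = h(4), W = tup(tup(c,nil,c),zero,tup(4,zero,4)), M = tup(tup(c,nil,c),zero,tup(4,zero,4)), X = tup(c,c,nil), R = tup(c,h(4),h(4)), Q = tup(c,nil,tup(tup(c,nil,c),zero,tup(4,zero,4))), Y2 = h(4), V = h(4) }, so R = tup(c,h(4),h(4)).

tup(c,h(4),h(4))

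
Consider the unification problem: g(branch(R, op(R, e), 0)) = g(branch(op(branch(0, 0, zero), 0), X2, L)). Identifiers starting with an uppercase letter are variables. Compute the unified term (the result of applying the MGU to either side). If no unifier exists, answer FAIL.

Decompose g/1: branch(R, op(R, e), 0) = branch(op(branch(0, 0, zero), 0), X2, L).
Decompose branch/3: R = op(branch(0, 0, zero), 0),  op(R, e) = X2,  0 = L.
Bind R := op(branch(0, 0, zero), 0); substituting into the one remaining equation that mentions R gives: op(op(branch(0, 0, zero), 0), e) = X2.
Bind X2 := op(op(branch(0, 0, zero), 0), e); no other remaining equation mentions X2.
Bind L := 0.
Applying the MGU to either side gives g(branch(op(branch(0, 0, zero), 0), op(op(branch(0, 0, zero), 0), e), 0)).

g(branch(op(branch(0, 0, zero), 0), op(op(branch(0, 0, zero), 0), e), 0))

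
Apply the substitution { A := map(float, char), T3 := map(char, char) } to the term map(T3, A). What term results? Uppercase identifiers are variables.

map(map(char, char), map(float, char))

Replace each occurrence of A with map(float, char).
Replace each occurrence of T3 with map(char, char).
Result: map(map(char, char), map(float, char)).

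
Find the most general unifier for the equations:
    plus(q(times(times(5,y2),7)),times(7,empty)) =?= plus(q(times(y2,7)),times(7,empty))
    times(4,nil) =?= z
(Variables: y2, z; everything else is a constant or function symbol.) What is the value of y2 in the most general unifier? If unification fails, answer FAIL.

FAIL

Decompose plus/2: q(times(times(5,y2),7)) =?= q(times(y2,7)),  times(7,empty) =?= times(7,empty).
Decompose q/1: times(times(5,y2),7) =?= times(y2,7).
Decompose times/2: times(5,y2) =?= y2,  7 =?= 7.
Occurs check fails: y2 occurs in times(5,y2); the equation y2 =?= times(5,y2) has no finite solution.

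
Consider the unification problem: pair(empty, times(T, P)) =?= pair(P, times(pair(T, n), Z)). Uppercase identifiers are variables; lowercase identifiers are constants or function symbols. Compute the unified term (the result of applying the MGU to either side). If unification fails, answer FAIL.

FAIL

Decompose pair/2: empty =?= P,  times(T, P) =?= times(pair(T, n), Z).
Bind P := empty; substituting into the remaining equation gives: times(T, empty) =?= times(pair(T, n), Z).
Decompose times/2: T =?= pair(T, n),  empty =?= Z.
Occurs check fails: T occurs in pair(T, n); the equation T =?= pair(T, n) has no finite solution.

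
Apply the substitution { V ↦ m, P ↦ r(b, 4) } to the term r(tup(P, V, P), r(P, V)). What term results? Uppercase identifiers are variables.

r(tup(r(b, 4), m, r(b, 4)), r(r(b, 4), m))

Replace each occurrence of V with m.
Replace each occurrence of P with r(b, 4).
Result: r(tup(r(b, 4), m, r(b, 4)), r(r(b, 4), m)).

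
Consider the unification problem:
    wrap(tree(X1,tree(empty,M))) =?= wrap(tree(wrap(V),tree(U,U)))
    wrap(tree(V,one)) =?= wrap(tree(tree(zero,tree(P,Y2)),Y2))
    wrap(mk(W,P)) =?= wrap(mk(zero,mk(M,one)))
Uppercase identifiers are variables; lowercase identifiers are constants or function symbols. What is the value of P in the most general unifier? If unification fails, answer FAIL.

Decompose wrap/1: tree(X1,tree(empty,M)) =?= tree(wrap(V),tree(U,U)).
Decompose tree/2: X1 =?= wrap(V),  tree(empty,M) =?= tree(U,U).
Bind X1 := wrap(V); no other remaining equation mentions X1.
Decompose tree/2: empty =?= U,  M =?= U.
Bind U := empty; substituting into the one remaining equation that mentions U gives: M =?= empty.
Bind M := empty; substituting into the one remaining equation that mentions M gives: wrap(mk(W,P)) =?= wrap(mk(zero,mk(empty,one))).
Decompose wrap/1: tree(V,one) =?= tree(tree(zero,tree(P,Y2)),Y2).
Decompose tree/2: V =?= tree(zero,tree(P,Y2)),  one =?= Y2.
Bind V := tree(zero,tree(P,Y2)); no other remaining equation mentions V. Substituting into the earlier binding gives X1 := wrap(tree(zero,tree(P,Y2))).
Bind Y2 := one; no other remaining equation mentions Y2. Substituting into the earlier bindings gives X1 := wrap(tree(zero,tree(P,one))), V := tree(zero,tree(P,one)).
Decompose wrap/1: mk(W,P) =?= mk(zero,mk(empty,one)).
Decompose mk/2: W =?= zero,  P =?= mk(empty,one).
Bind W := zero; no other remaining equation mentions W.
Bind P := mk(empty,one). Substituting into the earlier bindings gives X1 := wrap(tree(zero,tree(mk(empty,one),one))), V := tree(zero,tree(mk(empty,one),one)).
MGU = { X1 := wrap(tree(zero,tree(mk(empty,one),one))), U := empty, M := empty, V := tree(zero,tree(mk(empty,one),one)), Y2 := one, W := zero, P := mk(empty,one) }, so P := mk(empty,one).

mk(empty,one)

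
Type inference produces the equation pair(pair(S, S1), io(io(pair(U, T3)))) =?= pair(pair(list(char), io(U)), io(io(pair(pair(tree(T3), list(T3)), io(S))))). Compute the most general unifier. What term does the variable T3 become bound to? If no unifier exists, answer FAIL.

io(list(char))

Decompose pair/2: pair(S, S1) =?= pair(list(char), io(U)),  io(io(pair(U, T3))) =?= io(io(pair(pair(tree(T3), list(T3)), io(S)))).
Decompose pair/2: S =?= list(char),  S1 =?= io(U).
Bind S := list(char); substituting into the one remaining equation that mentions S gives: io(io(pair(U, T3))) =?= io(io(pair(pair(tree(T3), list(T3)), io(list(char))))).
Bind S1 := io(U); no other remaining equation mentions S1.
Decompose io/1: io(pair(U, T3)) =?= io(pair(pair(tree(T3), list(T3)), io(list(char)))).
Decompose io/1: pair(U, T3) =?= pair(pair(tree(T3), list(T3)), io(list(char))).
Decompose pair/2: U =?= pair(tree(T3), list(T3)),  T3 =?= io(list(char)).
Bind U := pair(tree(T3), list(T3)); no other remaining equation mentions U. Substituting into the earlier binding gives S1 := io(pair(tree(T3), list(T3))).
Bind T3 := io(list(char)). Substituting into the earlier bindings gives S1 := io(pair(tree(io(list(char))), list(io(list(char))))), U := pair(tree(io(list(char))), list(io(list(char)))).
MGU = { S -> list(char), S1 -> io(pair(tree(io(list(char))), list(io(list(char))))), U -> pair(tree(io(list(char))), list(io(list(char)))), T3 -> io(list(char)) }, so T3 -> io(list(char)).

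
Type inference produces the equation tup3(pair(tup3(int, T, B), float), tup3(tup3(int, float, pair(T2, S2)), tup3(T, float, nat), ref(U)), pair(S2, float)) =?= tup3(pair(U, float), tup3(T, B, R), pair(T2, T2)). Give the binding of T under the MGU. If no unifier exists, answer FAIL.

tup3(int, float, pair(float, float))

Decompose tup3/3: pair(tup3(int, T, B), float) =?= pair(U, float),  tup3(tup3(int, float, pair(T2, S2)), tup3(T, float, nat), ref(U)) =?= tup3(T, B, R),  pair(S2, float) =?= pair(T2, T2).
Decompose pair/2: tup3(int, T, B) =?= U,  float =?= float.
Bind U := tup3(int, T, B); substituting into the one remaining equation that mentions U gives: tup3(tup3(int, float, pair(T2, S2)), tup3(T, float, nat), ref(tup3(int, T, B))) =?= tup3(T, B, R).
Delete trivial equation float =?= float.
Decompose tup3/3: tup3(int, float, pair(T2, S2)) =?= T,  tup3(T, float, nat) =?= B,  ref(tup3(int, T, B)) =?= R.
Bind T := tup3(int, float, pair(T2, S2)); substituting into the 2 remaining equations that mention T gives: tup3(tup3(int, float, pair(T2, S2)), float, nat) =?= B,  ref(tup3(int, tup3(int, float, pair(T2, S2)), B)) =?= R. Substituting into the earlier binding gives U := tup3(int, tup3(int, float, pair(T2, S2)), B).
Bind B := tup3(tup3(int, float, pair(T2, S2)), float, nat); substituting into the one remaining equation that mentions B gives: ref(tup3(int, tup3(int, float, pair(T2, S2)), tup3(tup3(int, float, pair(T2, S2)), float, nat))) =?= R. Substituting into the earlier binding gives U := tup3(int, tup3(int, float, pair(T2, S2)), tup3(tup3(int, float, pair(T2, S2)), float, nat)).
Bind R := ref(tup3(int, tup3(int, float, pair(T2, S2)), tup3(tup3(int, float, pair(T2, S2)), float, nat))); no other remaining equation mentions R.
Decompose pair/2: S2 =?= T2,  float =?= T2.
Bind S2 := T2; no other remaining equation mentions S2. Substituting into the earlier bindings gives U := tup3(int, tup3(int, float, pair(T2, T2)), tup3(tup3(int, float, pair(T2, T2)), float, nat)), T := tup3(int, float, pair(T2, T2)), B := tup3(tup3(int, float, pair(T2, T2)), float, nat), R := ref(tup3(int, tup3(int, float, pair(T2, T2)), tup3(tup3(int, float, pair(T2, T2)), float, nat))).
Bind T2 := float. Substituting into the earlier bindings gives U := tup3(int, tup3(int, float, pair(float, float)), tup3(tup3(int, float, pair(float, float)), float, nat)), T := tup3(int, float, pair(float, float)), B := tup3(tup3(int, float, pair(float, float)), float, nat), R := ref(tup3(int, tup3(int, float, pair(float, float)), tup3(tup3(int, float, pair(float, float)), float, nat))), S2 := float.
MGU = { U ↦ tup3(int, tup3(int, float, pair(float, float)), tup3(tup3(int, float, pair(float, float)), float, nat)), T ↦ tup3(int, float, pair(float, float)), B ↦ tup3(tup3(int, float, pair(float, float)), float, nat), R ↦ ref(tup3(int, tup3(int, float, pair(float, float)), tup3(tup3(int, float, pair(float, float)), float, nat))), S2 ↦ float, T2 ↦ float }, so T ↦ tup3(int, float, pair(float, float)).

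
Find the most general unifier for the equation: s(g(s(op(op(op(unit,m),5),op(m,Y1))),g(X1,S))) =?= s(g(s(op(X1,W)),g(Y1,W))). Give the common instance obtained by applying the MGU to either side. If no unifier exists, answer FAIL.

Decompose s/1: g(s(op(op(op(unit,m),5),op(m,Y1))),g(X1,S)) =?= g(s(op(X1,W)),g(Y1,W)).
Decompose g/2: s(op(op(op(unit,m),5),op(m,Y1))) =?= s(op(X1,W)),  g(X1,S) =?= g(Y1,W).
Decompose s/1: op(op(op(unit,m),5),op(m,Y1)) =?= op(X1,W).
Decompose op/2: op(op(unit,m),5) =?= X1,  op(m,Y1) =?= W.
Bind X1 := op(op(unit,m),5); substituting into the one remaining equation that mentions X1 gives: g(op(op(unit,m),5),S) =?= g(Y1,W).
Bind W := op(m,Y1); substituting into the remaining equation gives: g(op(op(unit,m),5),S) =?= g(Y1,op(m,Y1)).
Decompose g/2: op(op(unit,m),5) =?= Y1,  S =?= op(m,Y1).
Bind Y1 := op(op(unit,m),5); substituting into the remaining equation gives: S =?= op(m,op(op(unit,m),5)). Substituting into the earlier binding gives W := op(m,op(op(unit,m),5)).
Bind S := op(m,op(op(unit,m),5)).
Applying the MGU to either side gives s(g(s(op(op(op(unit,m),5),op(m,op(op(unit,m),5)))),g(op(op(unit,m),5),op(m,op(op(unit,m),5))))).

s(g(s(op(op(op(unit,m),5),op(m,op(op(unit,m),5)))),g(op(op(unit,m),5),op(m,op(op(unit,m),5)))))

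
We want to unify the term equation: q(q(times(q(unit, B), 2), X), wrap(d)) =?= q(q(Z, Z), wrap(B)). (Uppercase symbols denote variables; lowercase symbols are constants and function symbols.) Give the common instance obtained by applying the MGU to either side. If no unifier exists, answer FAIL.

q(q(times(q(unit, d), 2), times(q(unit, d), 2)), wrap(d))

Decompose q/2: q(times(q(unit, B), 2), X) =?= q(Z, Z),  wrap(d) =?= wrap(B).
Decompose q/2: times(q(unit, B), 2) =?= Z,  X =?= Z.
Bind Z := times(q(unit, B), 2); substituting into the one remaining equation that mentions Z gives: X =?= times(q(unit, B), 2).
Bind X := times(q(unit, B), 2); no other remaining equation mentions X.
Decompose wrap/1: d =?= B.
Bind B := d. Substituting into the earlier bindings gives Z := times(q(unit, d), 2), X := times(q(unit, d), 2).
Applying the MGU to either side gives q(q(times(q(unit, d), 2), times(q(unit, d), 2)), wrap(d)).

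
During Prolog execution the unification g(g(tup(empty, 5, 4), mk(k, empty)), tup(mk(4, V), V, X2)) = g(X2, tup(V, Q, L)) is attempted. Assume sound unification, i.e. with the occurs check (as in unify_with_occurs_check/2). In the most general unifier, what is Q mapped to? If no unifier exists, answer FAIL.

Decompose g/2: g(tup(empty, 5, 4), mk(k, empty)) = X2,  tup(mk(4, V), V, X2) = tup(V, Q, L).
Bind X2 := g(tup(empty, 5, 4), mk(k, empty)); substituting into the remaining equation gives: tup(mk(4, V), V, g(tup(empty, 5, 4), mk(k, empty))) = tup(V, Q, L).
Decompose tup/3: mk(4, V) = V,  V = Q,  g(tup(empty, 5, 4), mk(k, empty)) = L.
Occurs check fails: V occurs in mk(4, V); the equation V = mk(4, V) has no finite solution.

FAIL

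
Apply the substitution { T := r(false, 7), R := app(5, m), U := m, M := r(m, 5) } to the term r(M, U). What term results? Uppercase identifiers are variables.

r(r(m, 5), m)

Replace each occurrence of U with m.
Replace each occurrence of M with r(m, 5).
Result: r(r(m, 5), m).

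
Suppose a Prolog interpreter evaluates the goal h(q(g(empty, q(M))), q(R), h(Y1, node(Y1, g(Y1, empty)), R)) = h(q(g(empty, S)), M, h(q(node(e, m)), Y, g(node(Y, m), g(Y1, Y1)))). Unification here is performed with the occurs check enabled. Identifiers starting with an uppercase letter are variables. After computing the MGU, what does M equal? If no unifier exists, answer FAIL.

q(g(node(node(q(node(e, m)), g(q(node(e, m)), empty)), m), g(q(node(e, m)), q(node(e, m)))))

Decompose h/3: q(g(empty, q(M))) = q(g(empty, S)),  q(R) = M,  h(Y1, node(Y1, g(Y1, empty)), R) = h(q(node(e, m)), Y, g(node(Y, m), g(Y1, Y1))).
Decompose q/1: g(empty, q(M)) = g(empty, S).
Decompose g/2: empty = empty,  q(M) = S.
Delete trivial equation empty = empty.
Bind S := q(M); no other remaining equation mentions S.
Bind M := q(R); no other remaining equation mentions M. Substituting into the earlier binding gives S := q(q(R)).
Decompose h/3: Y1 = q(node(e, m)),  node(Y1, g(Y1, empty)) = Y,  R = g(node(Y, m), g(Y1, Y1)).
Bind Y1 := q(node(e, m)); substituting into the remaining equations gives: node(q(node(e, m)), g(q(node(e, m)), empty)) = Y,  R = g(node(Y, m), g(q(node(e, m)), q(node(e, m)))).
Bind Y := node(q(node(e, m)), g(q(node(e, m)), empty)); substituting into the remaining equation gives: R = g(node(node(q(node(e, m)), g(q(node(e, m)), empty)), m), g(q(node(e, m)), q(node(e, m)))).
Bind R := g(node(node(q(node(e, m)), g(q(node(e, m)), empty)), m), g(q(node(e, m)), q(node(e, m)))). Substituting into the earlier bindings gives S := q(q(g(node(node(q(node(e, m)), g(q(node(e, m)), empty)), m), g(q(node(e, m)), q(node(e, m)))))), M := q(g(node(node(q(node(e, m)), g(q(node(e, m)), empty)), m), g(q(node(e, m)), q(node(e, m))))).
MGU = { S = q(q(g(node(node(q(node(e, m)), g(q(node(e, m)), empty)), m), g(q(node(e, m)), q(node(e, m)))))), M = q(g(node(node(q(node(e, m)), g(q(node(e, m)), empty)), m), g(q(node(e, m)), q(node(e, m))))), Y1 = q(node(e, m)), Y = node(q(node(e, m)), g(q(node(e, m)), empty)), R = g(node(node(q(node(e, m)), g(q(node(e, m)), empty)), m), g(q(node(e, m)), q(node(e, m)))) }, so M = q(g(node(node(q(node(e, m)), g(q(node(e, m)), empty)), m), g(q(node(e, m)), q(node(e, m))))).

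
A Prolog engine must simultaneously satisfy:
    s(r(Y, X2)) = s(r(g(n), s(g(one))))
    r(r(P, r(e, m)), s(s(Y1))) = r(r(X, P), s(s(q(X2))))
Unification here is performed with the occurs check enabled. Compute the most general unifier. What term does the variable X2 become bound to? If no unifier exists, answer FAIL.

s(g(one))

Decompose s/1: r(Y, X2) = r(g(n), s(g(one))).
Decompose r/2: Y = g(n),  X2 = s(g(one)).
Bind Y := g(n); no other remaining equation mentions Y.
Bind X2 := s(g(one)); substituting into the remaining equation gives: r(r(P, r(e, m)), s(s(Y1))) = r(r(X, P), s(s(q(s(g(one)))))).
Decompose r/2: r(P, r(e, m)) = r(X, P),  s(s(Y1)) = s(s(q(s(g(one))))).
Decompose r/2: P = X,  r(e, m) = P.
Bind P := X; substituting into the one remaining equation that mentions P gives: r(e, m) = X.
Bind X := r(e, m); no other remaining equation mentions X. Substituting into the earlier binding gives P := r(e, m).
Decompose s/1: s(Y1) = s(q(s(g(one)))).
Decompose s/1: Y1 = q(s(g(one))).
Bind Y1 := q(s(g(one))).
MGU = { Y -> g(n), X2 -> s(g(one)), P -> r(e, m), X -> r(e, m), Y1 -> q(s(g(one))) }, so X2 -> s(g(one)).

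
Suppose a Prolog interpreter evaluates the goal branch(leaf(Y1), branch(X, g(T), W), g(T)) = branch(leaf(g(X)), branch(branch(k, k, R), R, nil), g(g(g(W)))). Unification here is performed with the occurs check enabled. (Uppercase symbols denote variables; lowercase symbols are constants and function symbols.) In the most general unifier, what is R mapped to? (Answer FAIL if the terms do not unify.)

Decompose branch/3: leaf(Y1) = leaf(g(X)),  branch(X, g(T), W) = branch(branch(k, k, R), R, nil),  g(T) = g(g(g(W))).
Decompose leaf/1: Y1 = g(X).
Bind Y1 := g(X); no other remaining equation mentions Y1.
Decompose branch/3: X = branch(k, k, R),  g(T) = R,  W = nil.
Bind X := branch(k, k, R); no other remaining equation mentions X. Substituting into the earlier binding gives Y1 := g(branch(k, k, R)).
Bind R := g(T); no other remaining equation mentions R. Substituting into the earlier bindings gives Y1 := g(branch(k, k, g(T))), X := branch(k, k, g(T)).
Bind W := nil; substituting into the remaining equation gives: g(T) = g(g(g(nil))).
Decompose g/1: T = g(g(nil)).
Bind T := g(g(nil)). Substituting into the earlier bindings gives Y1 := g(branch(k, k, g(g(g(nil))))), X := branch(k, k, g(g(g(nil)))), R := g(g(g(nil))).
MGU = { Y1 = g(branch(k, k, g(g(g(nil))))), X = branch(k, k, g(g(g(nil)))), R = g(g(g(nil))), W = nil, T = g(g(nil)) }, so R = g(g(g(nil))).

g(g(g(nil)))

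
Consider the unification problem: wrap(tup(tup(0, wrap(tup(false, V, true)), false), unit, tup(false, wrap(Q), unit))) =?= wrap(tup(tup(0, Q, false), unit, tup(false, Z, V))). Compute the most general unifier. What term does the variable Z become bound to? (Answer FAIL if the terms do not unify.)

Decompose wrap/1: tup(tup(0, wrap(tup(false, V, true)), false), unit, tup(false, wrap(Q), unit)) =?= tup(tup(0, Q, false), unit, tup(false, Z, V)).
Decompose tup/3: tup(0, wrap(tup(false, V, true)), false) =?= tup(0, Q, false),  unit =?= unit,  tup(false, wrap(Q), unit) =?= tup(false, Z, V).
Decompose tup/3: 0 =?= 0,  wrap(tup(false, V, true)) =?= Q,  false =?= false.
Delete trivial equation 0 =?= 0.
Bind Q := wrap(tup(false, V, true)); substituting into the one remaining equation that mentions Q gives: tup(false, wrap(wrap(tup(false, V, true))), unit) =?= tup(false, Z, V).
Delete trivial equation false =?= false.
Delete trivial equation unit =?= unit.
Decompose tup/3: false =?= false,  wrap(wrap(tup(false, V, true))) =?= Z,  unit =?= V.
Delete trivial equation false =?= false.
Bind Z := wrap(wrap(tup(false, V, true))); no other remaining equation mentions Z.
Bind V := unit. Substituting into the earlier bindings gives Q := wrap(tup(false, unit, true)), Z := wrap(wrap(tup(false, unit, true))).
MGU = { Q -> wrap(tup(false, unit, true)), Z -> wrap(wrap(tup(false, unit, true))), V -> unit }, so Z -> wrap(wrap(tup(false, unit, true))).

wrap(wrap(tup(false, unit, true)))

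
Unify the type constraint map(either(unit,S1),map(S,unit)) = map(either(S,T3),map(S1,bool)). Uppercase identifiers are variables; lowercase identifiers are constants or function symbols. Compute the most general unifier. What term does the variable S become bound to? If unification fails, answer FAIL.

FAIL

Decompose map/2: either(unit,S1) = either(S,T3),  map(S,unit) = map(S1,bool).
Decompose either/2: unit = S,  S1 = T3.
Bind S := unit; substituting into the one remaining equation that mentions S gives: map(unit,unit) = map(S1,bool).
Bind S1 := T3; substituting into the remaining equation gives: map(unit,unit) = map(T3,bool).
Decompose map/2: unit = T3,  unit = bool.
Bind T3 := unit; no other remaining equation mentions T3. Substituting into the earlier binding gives S1 := unit.
Clash: constants unit and bool differ; no unifier exists.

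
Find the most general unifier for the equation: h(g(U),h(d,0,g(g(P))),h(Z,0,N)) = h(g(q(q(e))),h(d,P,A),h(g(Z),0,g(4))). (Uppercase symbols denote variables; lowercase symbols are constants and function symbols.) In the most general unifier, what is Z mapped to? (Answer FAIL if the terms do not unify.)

Decompose h/3: g(U) = g(q(q(e))),  h(d,0,g(g(P))) = h(d,P,A),  h(Z,0,N) = h(g(Z),0,g(4)).
Decompose g/1: U = q(q(e)).
Bind U := q(q(e)); no other remaining equation mentions U.
Decompose h/3: d = d,  0 = P,  g(g(P)) = A.
Delete trivial equation d = d.
Bind P := 0; substituting into the one remaining equation that mentions P gives: g(g(0)) = A.
Bind A := g(g(0)); no other remaining equation mentions A.
Decompose h/3: Z = g(Z),  0 = 0,  N = g(4).
Occurs check fails: Z occurs in g(Z); the equation Z = g(Z) has no finite solution.

FAIL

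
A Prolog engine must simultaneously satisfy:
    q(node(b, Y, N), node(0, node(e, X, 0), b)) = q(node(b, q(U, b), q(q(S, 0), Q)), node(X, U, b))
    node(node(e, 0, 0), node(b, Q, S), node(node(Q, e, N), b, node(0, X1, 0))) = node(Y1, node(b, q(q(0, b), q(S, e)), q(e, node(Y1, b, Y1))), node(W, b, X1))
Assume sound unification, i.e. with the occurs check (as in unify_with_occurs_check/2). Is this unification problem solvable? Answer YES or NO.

NO

Decompose q/2: node(b, Y, N) = node(b, q(U, b), q(q(S, 0), Q)),  node(0, node(e, X, 0), b) = node(X, U, b).
Decompose node/3: b = b,  Y = q(U, b),  N = q(q(S, 0), Q).
Delete trivial equation b = b.
Bind Y := q(U, b); no other remaining equation mentions Y.
Bind N := q(q(S, 0), Q); substituting into the one remaining equation that mentions N gives: node(node(e, 0, 0), node(b, Q, S), node(node(Q, e, q(q(S, 0), Q)), b, node(0, X1, 0))) = node(Y1, node(b, q(q(0, b), q(S, e)), q(e, node(Y1, b, Y1))), node(W, b, X1)).
Decompose node/3: 0 = X,  node(e, X, 0) = U,  b = b.
Bind X := 0; substituting into the one remaining equation that mentions X gives: node(e, 0, 0) = U.
Bind U := node(e, 0, 0); no other remaining equation mentions U. Substituting into the earlier binding gives Y := q(node(e, 0, 0), b).
Delete trivial equation b = b.
Decompose node/3: node(e, 0, 0) = Y1,  node(b, Q, S) = node(b, q(q(0, b), q(S, e)), q(e, node(Y1, b, Y1))),  node(node(Q, e, q(q(S, 0), Q)), b, node(0, X1, 0)) = node(W, b, X1).
Bind Y1 := node(e, 0, 0); substituting into the one remaining equation that mentions Y1 gives: node(b, Q, S) = node(b, q(q(0, b), q(S, e)), q(e, node(node(e, 0, 0), b, node(e, 0, 0)))).
Decompose node/3: b = b,  Q = q(q(0, b), q(S, e)),  S = q(e, node(node(e, 0, 0), b, node(e, 0, 0))).
Delete trivial equation b = b.
Bind Q := q(q(0, b), q(S, e)); substituting into the one remaining equation that mentions Q gives: node(node(q(q(0, b), q(S, e)), e, q(q(S, 0), q(q(0, b), q(S, e)))), b, node(0, X1, 0)) = node(W, b, X1). Substituting into the earlier binding gives N := q(q(S, 0), q(q(0, b), q(S, e))).
Bind S := q(e, node(node(e, 0, 0), b, node(e, 0, 0))); substituting into the remaining equation gives: node(node(q(q(0, b), q(q(e, node(node(e, 0, 0), b, node(e, 0, 0))), e)), e, q(q(q(e, node(node(e, 0, 0), b, node(e, 0, 0))), 0), q(q(0, b), q(q(e, node(node(e, 0, 0), b, node(e, 0, 0))), e)))), b, node(0, X1, 0)) = node(W, b, X1). Substituting into the earlier bindings gives N := q(q(q(e, node(node(e, 0, 0), b, node(e, 0, 0))), 0), q(q(0, b), q(q(e, node(node(e, 0, 0), b, node(e, 0, 0))), e))), Q := q(q(0, b), q(q(e, node(node(e, 0, 0), b, node(e, 0, 0))), e)).
Decompose node/3: node(q(q(0, b), q(q(e, node(node(e, 0, 0), b, node(e, 0, 0))), e)), e, q(q(q(e, node(node(e, 0, 0), b, node(e, 0, 0))), 0), q(q(0, b), q(q(e, node(node(e, 0, 0), b, node(e, 0, 0))), e)))) = W,  b = b,  node(0, X1, 0) = X1.
Bind W := node(q(q(0, b), q(q(e, node(node(e, 0, 0), b, node(e, 0, 0))), e)), e, q(q(q(e, node(node(e, 0, 0), b, node(e, 0, 0))), 0), q(q(0, b), q(q(e, node(node(e, 0, 0), b, node(e, 0, 0))), e)))); no other remaining equation mentions W.
Delete trivial equation b = b.
Occurs check fails: X1 occurs in node(0, X1, 0); the equation X1 = node(0, X1, 0) has no finite solution.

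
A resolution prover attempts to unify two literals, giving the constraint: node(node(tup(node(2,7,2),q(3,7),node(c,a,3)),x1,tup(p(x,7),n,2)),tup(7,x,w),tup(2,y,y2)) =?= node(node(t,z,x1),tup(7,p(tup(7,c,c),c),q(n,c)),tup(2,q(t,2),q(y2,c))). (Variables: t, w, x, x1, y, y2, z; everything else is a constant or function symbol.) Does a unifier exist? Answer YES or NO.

Decompose node/3: node(tup(node(2,7,2),q(3,7),node(c,a,3)),x1,tup(p(x,7),n,2)) =?= node(t,z,x1),  tup(7,x,w) =?= tup(7,p(tup(7,c,c),c),q(n,c)),  tup(2,y,y2) =?= tup(2,q(t,2),q(y2,c)).
Decompose node/3: tup(node(2,7,2),q(3,7),node(c,a,3)) =?= t,  x1 =?= z,  tup(p(x,7),n,2) =?= x1.
Bind t := tup(node(2,7,2),q(3,7),node(c,a,3)); substituting into the one remaining equation that mentions t gives: tup(2,y,y2) =?= tup(2,q(tup(node(2,7,2),q(3,7),node(c,a,3)),2),q(y2,c)).
Bind x1 := z; substituting into the one remaining equation that mentions x1 gives: tup(p(x,7),n,2) =?= z.
Bind z := tup(p(x,7),n,2); no other remaining equation mentions z. Substituting into the earlier binding gives x1 := tup(p(x,7),n,2).
Decompose tup/3: 7 =?= 7,  x =?= p(tup(7,c,c),c),  w =?= q(n,c).
Delete trivial equation 7 =?= 7.
Bind x := p(tup(7,c,c),c); no other remaining equation mentions x. Substituting into the earlier bindings gives x1 := tup(p(p(tup(7,c,c),c),7),n,2), z := tup(p(p(tup(7,c,c),c),7),n,2).
Bind w := q(n,c); no other remaining equation mentions w.
Decompose tup/3: 2 =?= 2,  y =?= q(tup(node(2,7,2),q(3,7),node(c,a,3)),2),  y2 =?= q(y2,c).
Delete trivial equation 2 =?= 2.
Bind y := q(tup(node(2,7,2),q(3,7),node(c,a,3)),2); no other remaining equation mentions y.
Occurs check fails: y2 occurs in q(y2,c); the equation y2 =?= q(y2,c) has no finite solution.

NO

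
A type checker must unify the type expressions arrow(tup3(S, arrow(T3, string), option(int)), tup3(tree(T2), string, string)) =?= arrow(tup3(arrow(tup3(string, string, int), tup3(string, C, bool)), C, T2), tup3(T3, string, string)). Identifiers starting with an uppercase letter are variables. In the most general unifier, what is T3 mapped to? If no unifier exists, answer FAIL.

Decompose arrow/2: tup3(S, arrow(T3, string), option(int)) =?= tup3(arrow(tup3(string, string, int), tup3(string, C, bool)), C, T2),  tup3(tree(T2), string, string) =?= tup3(T3, string, string).
Decompose tup3/3: S =?= arrow(tup3(string, string, int), tup3(string, C, bool)),  arrow(T3, string) =?= C,  option(int) =?= T2.
Bind S := arrow(tup3(string, string, int), tup3(string, C, bool)); no other remaining equation mentions S.
Bind C := arrow(T3, string); no other remaining equation mentions C. Substituting into the earlier binding gives S := arrow(tup3(string, string, int), tup3(string, arrow(T3, string), bool)).
Bind T2 := option(int); substituting into the remaining equation gives: tup3(tree(option(int)), string, string) =?= tup3(T3, string, string).
Decompose tup3/3: tree(option(int)) =?= T3,  string =?= string,  string =?= string.
Bind T3 := tree(option(int)); no other remaining equation mentions T3. Substituting into the earlier bindings gives S := arrow(tup3(string, string, int), tup3(string, arrow(tree(option(int)), string), bool)), C := arrow(tree(option(int)), string).
Delete trivial equation string =?= string.
Delete trivial equation string =?= string.
MGU = { S := arrow(tup3(string, string, int), tup3(string, arrow(tree(option(int)), string), bool)), C := arrow(tree(option(int)), string), T2 := option(int), T3 := tree(option(int)) }, so T3 := tree(option(int)).

tree(option(int))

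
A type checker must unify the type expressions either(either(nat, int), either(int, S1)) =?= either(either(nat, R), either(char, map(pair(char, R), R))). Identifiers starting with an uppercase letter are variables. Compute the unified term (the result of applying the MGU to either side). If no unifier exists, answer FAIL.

FAIL

Decompose either/2: either(nat, int) =?= either(nat, R),  either(int, S1) =?= either(char, map(pair(char, R), R)).
Decompose either/2: nat =?= nat,  int =?= R.
Delete trivial equation nat =?= nat.
Bind R := int; substituting into the remaining equation gives: either(int, S1) =?= either(char, map(pair(char, int), int)).
Decompose either/2: int =?= char,  S1 =?= map(pair(char, int), int).
Clash: constants int and char differ; no unifier exists.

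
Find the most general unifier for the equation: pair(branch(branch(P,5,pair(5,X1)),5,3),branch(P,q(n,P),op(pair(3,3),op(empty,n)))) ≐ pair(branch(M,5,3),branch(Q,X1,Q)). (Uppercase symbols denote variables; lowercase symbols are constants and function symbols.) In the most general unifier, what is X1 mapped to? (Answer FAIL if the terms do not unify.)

Decompose pair/2: branch(branch(P,5,pair(5,X1)),5,3) ≐ branch(M,5,3),  branch(P,q(n,P),op(pair(3,3),op(empty,n))) ≐ branch(Q,X1,Q).
Decompose branch/3: branch(P,5,pair(5,X1)) ≐ M,  5 ≐ 5,  3 ≐ 3.
Bind M := branch(P,5,pair(5,X1)); no other remaining equation mentions M.
Delete trivial equation 5 ≐ 5.
Delete trivial equation 3 ≐ 3.
Decompose branch/3: P ≐ Q,  q(n,P) ≐ X1,  op(pair(3,3),op(empty,n)) ≐ Q.
Bind P := Q; substituting into the one remaining equation that mentions P gives: q(n,Q) ≐ X1. Substituting into the earlier binding gives M := branch(Q,5,pair(5,X1)).
Bind X1 := q(n,Q); no other remaining equation mentions X1. Substituting into the earlier binding gives M := branch(Q,5,pair(5,q(n,Q))).
Bind Q := op(pair(3,3),op(empty,n)). Substituting into the earlier bindings gives M := branch(op(pair(3,3),op(empty,n)),5,pair(5,q(n,op(pair(3,3),op(empty,n))))), P := op(pair(3,3),op(empty,n)), X1 := q(n,op(pair(3,3),op(empty,n))).
MGU = { M := branch(op(pair(3,3),op(empty,n)),5,pair(5,q(n,op(pair(3,3),op(empty,n))))), P := op(pair(3,3),op(empty,n)), X1 := q(n,op(pair(3,3),op(empty,n))), Q := op(pair(3,3),op(empty,n)) }, so X1 := q(n,op(pair(3,3),op(empty,n))).

q(n,op(pair(3,3),op(empty,n)))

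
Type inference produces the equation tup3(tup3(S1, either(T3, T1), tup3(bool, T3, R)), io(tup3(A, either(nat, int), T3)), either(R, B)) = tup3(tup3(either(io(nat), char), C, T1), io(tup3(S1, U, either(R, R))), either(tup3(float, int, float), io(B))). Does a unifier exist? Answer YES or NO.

Decompose tup3/3: tup3(S1, either(T3, T1), tup3(bool, T3, R)) = tup3(either(io(nat), char), C, T1),  io(tup3(A, either(nat, int), T3)) = io(tup3(S1, U, either(R, R))),  either(R, B) = either(tup3(float, int, float), io(B)).
Decompose tup3/3: S1 = either(io(nat), char),  either(T3, T1) = C,  tup3(bool, T3, R) = T1.
Bind S1 := either(io(nat), char); substituting into the one remaining equation that mentions S1 gives: io(tup3(A, either(nat, int), T3)) = io(tup3(either(io(nat), char), U, either(R, R))).
Bind C := either(T3, T1); no other remaining equation mentions C.
Bind T1 := tup3(bool, T3, R); no other remaining equation mentions T1. Substituting into the earlier binding gives C := either(T3, tup3(bool, T3, R)).
Decompose io/1: tup3(A, either(nat, int), T3) = tup3(either(io(nat), char), U, either(R, R)).
Decompose tup3/3: A = either(io(nat), char),  either(nat, int) = U,  T3 = either(R, R).
Bind A := either(io(nat), char); no other remaining equation mentions A.
Bind U := either(nat, int); no other remaining equation mentions U.
Bind T3 := either(R, R); no other remaining equation mentions T3. Substituting into the earlier bindings gives C := either(either(R, R), tup3(bool, either(R, R), R)), T1 := tup3(bool, either(R, R), R).
Decompose either/2: R = tup3(float, int, float),  B = io(B).
Bind R := tup3(float, int, float); no other remaining equation mentions R. Substituting into the earlier bindings gives C := either(either(tup3(float, int, float), tup3(float, int, float)), tup3(bool, either(tup3(float, int, float), tup3(float, int, float)), tup3(float, int, float))), T1 := tup3(bool, either(tup3(float, int, float), tup3(float, int, float)), tup3(float, int, float)), T3 := either(tup3(float, int, float), tup3(float, int, float)).
Occurs check fails: B occurs in io(B); the equation B = io(B) has no finite solution.

NO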